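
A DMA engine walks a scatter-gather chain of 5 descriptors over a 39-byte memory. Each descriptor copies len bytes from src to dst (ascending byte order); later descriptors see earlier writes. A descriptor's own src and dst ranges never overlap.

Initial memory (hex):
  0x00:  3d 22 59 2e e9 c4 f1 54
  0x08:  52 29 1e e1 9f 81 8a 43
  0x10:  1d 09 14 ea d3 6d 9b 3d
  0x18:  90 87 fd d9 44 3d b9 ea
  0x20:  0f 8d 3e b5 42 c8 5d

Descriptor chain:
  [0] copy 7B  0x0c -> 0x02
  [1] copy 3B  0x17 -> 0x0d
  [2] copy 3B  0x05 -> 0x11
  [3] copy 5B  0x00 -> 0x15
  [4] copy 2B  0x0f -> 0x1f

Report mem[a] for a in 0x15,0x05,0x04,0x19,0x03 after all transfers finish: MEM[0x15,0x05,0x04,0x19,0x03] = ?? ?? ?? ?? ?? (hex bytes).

D0: mem[0x02..0x08] <- [9f 81 8a 43 1d 09 14]
D1: mem[0x0d..0x0f] <- [3d 90 87]
D2: mem[0x11..0x13] <- [43 1d 09]
D3: mem[0x15..0x19] <- [3d 22 9f 81 8a]
D4: mem[0x1f..0x20] <- [87 1d]
query mem[0x15]=0x3d, mem[0x05]=0x43, mem[0x04]=0x8a, mem[0x19]=0x8a, mem[0x03]=0x81

MEM[0x15,0x05,0x04,0x19,0x03] = 3d 43 8a 8a 81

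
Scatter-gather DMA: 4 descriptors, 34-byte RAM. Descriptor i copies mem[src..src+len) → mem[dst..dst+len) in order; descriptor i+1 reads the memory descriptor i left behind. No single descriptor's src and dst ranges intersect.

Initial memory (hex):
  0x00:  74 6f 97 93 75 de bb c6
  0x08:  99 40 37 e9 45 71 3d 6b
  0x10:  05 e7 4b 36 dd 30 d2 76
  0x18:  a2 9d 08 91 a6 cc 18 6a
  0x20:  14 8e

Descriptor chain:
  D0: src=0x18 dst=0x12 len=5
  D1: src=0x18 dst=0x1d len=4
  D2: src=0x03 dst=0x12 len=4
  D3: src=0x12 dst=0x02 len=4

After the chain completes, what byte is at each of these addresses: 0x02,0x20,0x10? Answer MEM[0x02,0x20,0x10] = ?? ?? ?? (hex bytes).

MEM[0x02,0x20,0x10] = 93 91 05

#0 dst[0x12+5] := {0xa2,0x9d,0x08,0x91,0xa6}
#1 dst[0x1d+4] := {0xa2,0x9d,0x08,0x91}
#2 dst[0x12+4] := {0x93,0x75,0xde,0xbb}
#3 dst[0x02+4] := {0x93,0x75,0xde,0xbb}
query mem[0x02]=0x93, mem[0x20]=0x91, mem[0x10]=0x05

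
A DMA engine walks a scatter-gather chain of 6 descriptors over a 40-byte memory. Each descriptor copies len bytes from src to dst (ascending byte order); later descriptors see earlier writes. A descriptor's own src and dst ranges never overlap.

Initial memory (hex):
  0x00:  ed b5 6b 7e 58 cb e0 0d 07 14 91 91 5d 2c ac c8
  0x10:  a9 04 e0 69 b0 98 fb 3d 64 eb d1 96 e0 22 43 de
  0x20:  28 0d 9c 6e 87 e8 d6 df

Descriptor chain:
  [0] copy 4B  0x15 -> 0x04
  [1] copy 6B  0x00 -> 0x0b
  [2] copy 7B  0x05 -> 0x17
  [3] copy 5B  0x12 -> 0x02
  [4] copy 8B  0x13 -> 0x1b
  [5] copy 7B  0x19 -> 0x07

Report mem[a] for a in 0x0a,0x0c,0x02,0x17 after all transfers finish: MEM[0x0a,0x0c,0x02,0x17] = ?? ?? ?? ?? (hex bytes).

MEM[0x0a,0x0c,0x02,0x17] = b0 fb e0 fb

  after D0: wrote 4B at 0x04 = 98fb3d64
  after D1: wrote 6B at 0x0b = edb56b7e98fb
  after D2: wrote 7B at 0x17 = fb3d64071491ed
  after D3: wrote 5B at 0x02 = e069b098fb
  after D4: wrote 8B at 0x1b = 69b098fbfb3d6407
  after D5: wrote 7B at 0x07 = 640769b098fbfb
query mem[0x0a]=0xb0, mem[0x0c]=0xfb, mem[0x02]=0xe0, mem[0x17]=0xfb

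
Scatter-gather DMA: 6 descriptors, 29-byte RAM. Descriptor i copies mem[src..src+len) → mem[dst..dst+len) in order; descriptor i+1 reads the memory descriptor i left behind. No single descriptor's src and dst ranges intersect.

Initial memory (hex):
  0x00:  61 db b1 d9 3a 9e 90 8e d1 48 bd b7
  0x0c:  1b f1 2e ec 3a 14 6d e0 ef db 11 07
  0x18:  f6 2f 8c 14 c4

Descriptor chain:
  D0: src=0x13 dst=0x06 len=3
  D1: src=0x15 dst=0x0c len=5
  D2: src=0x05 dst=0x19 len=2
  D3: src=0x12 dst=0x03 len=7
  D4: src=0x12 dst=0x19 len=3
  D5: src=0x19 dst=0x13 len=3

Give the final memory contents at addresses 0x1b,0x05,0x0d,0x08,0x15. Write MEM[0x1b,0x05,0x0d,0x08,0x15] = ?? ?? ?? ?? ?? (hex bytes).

MEM[0x1b,0x05,0x0d,0x08,0x15] = ef ef 11 07 ef

#0 dst[0x06+3] := {0xe0,0xef,0xdb}
#1 dst[0x0c+5] := {0xdb,0x11,0x07,0xf6,0x2f}
#2 dst[0x19+2] := {0x9e,0xe0}
#3 dst[0x03+7] := {0x6d,0xe0,0xef,0xdb,0x11,0x07,0xf6}
#4 dst[0x19+3] := {0x6d,0xe0,0xef}
#5 dst[0x13+3] := {0x6d,0xe0,0xef}
query mem[0x1b]=0xef, mem[0x05]=0xef, mem[0x0d]=0x11, mem[0x08]=0x07, mem[0x15]=0xef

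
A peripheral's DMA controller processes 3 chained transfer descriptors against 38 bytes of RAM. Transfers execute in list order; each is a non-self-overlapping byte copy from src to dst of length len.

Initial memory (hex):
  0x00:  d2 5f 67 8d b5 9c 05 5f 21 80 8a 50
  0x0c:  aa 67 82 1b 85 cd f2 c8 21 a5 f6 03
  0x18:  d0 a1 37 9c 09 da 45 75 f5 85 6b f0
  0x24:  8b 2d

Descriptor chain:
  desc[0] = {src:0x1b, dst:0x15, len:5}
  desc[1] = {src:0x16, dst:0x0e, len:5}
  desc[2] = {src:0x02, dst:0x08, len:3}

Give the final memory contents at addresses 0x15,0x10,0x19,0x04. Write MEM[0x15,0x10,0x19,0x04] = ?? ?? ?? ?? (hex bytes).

#0 dst[0x15+5] := {0x9c,0x09,0xda,0x45,0x75}
#1 dst[0x0e+5] := {0x09,0xda,0x45,0x75,0x37}
#2 dst[0x08+3] := {0x67,0x8d,0xb5}
query mem[0x15]=0x9c, mem[0x10]=0x45, mem[0x19]=0x75, mem[0x04]=0xb5

MEM[0x15,0x10,0x19,0x04] = 9c 45 75 b5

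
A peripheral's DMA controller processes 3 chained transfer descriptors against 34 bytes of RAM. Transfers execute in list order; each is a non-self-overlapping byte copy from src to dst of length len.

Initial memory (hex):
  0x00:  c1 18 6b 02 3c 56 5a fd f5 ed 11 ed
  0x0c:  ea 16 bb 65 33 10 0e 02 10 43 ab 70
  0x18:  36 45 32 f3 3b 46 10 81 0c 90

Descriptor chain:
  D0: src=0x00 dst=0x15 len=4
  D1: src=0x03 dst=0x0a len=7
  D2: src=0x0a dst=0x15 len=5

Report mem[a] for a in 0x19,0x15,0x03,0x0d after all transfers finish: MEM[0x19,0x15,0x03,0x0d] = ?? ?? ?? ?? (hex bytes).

MEM[0x19,0x15,0x03,0x0d] = fd 02 02 5a

  after D0: wrote 4B at 0x15 = c1186b02
  after D1: wrote 7B at 0x0a = 023c565afdf5ed
  after D2: wrote 5B at 0x15 = 023c565afd
query mem[0x19]=0xfd, mem[0x15]=0x02, mem[0x03]=0x02, mem[0x0d]=0x5a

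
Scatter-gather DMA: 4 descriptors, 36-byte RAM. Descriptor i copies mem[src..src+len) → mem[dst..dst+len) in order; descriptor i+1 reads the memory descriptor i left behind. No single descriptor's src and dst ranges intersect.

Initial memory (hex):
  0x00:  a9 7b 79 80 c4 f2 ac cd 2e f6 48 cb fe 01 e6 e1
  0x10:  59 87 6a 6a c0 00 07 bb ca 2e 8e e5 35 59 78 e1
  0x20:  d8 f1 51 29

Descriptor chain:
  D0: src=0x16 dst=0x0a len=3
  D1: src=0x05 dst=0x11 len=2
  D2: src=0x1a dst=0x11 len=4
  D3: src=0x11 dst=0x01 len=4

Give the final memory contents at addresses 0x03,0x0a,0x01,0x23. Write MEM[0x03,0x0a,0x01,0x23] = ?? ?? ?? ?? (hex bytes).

  after D0: wrote 3B at 0x0a = 07bbca
  after D1: wrote 2B at 0x11 = f2ac
  after D2: wrote 4B at 0x11 = 8ee53559
  after D3: wrote 4B at 0x01 = 8ee53559
query mem[0x03]=0x35, mem[0x0a]=0x07, mem[0x01]=0x8e, mem[0x23]=0x29

MEM[0x03,0x0a,0x01,0x23] = 35 07 8e 29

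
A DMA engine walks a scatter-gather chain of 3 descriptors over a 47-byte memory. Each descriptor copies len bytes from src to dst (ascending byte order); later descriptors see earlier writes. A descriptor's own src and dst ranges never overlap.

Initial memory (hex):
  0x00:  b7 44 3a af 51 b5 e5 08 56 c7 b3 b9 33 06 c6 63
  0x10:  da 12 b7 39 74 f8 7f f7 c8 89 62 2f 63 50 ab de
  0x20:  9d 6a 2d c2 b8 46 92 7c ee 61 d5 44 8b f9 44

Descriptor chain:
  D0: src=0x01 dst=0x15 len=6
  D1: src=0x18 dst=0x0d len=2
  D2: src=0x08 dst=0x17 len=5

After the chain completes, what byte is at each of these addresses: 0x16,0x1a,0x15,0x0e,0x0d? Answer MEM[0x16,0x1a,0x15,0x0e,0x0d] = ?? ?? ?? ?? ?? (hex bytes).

MEM[0x16,0x1a,0x15,0x0e,0x0d] = 3a b9 44 b5 51

#0 dst[0x15+6] := {0x44,0x3a,0xaf,0x51,0xb5,0xe5}
#1 dst[0x0d+2] := {0x51,0xb5}
#2 dst[0x17+5] := {0x56,0xc7,0xb3,0xb9,0x33}
query mem[0x16]=0x3a, mem[0x1a]=0xb9, mem[0x15]=0x44, mem[0x0e]=0xb5, mem[0x0d]=0x51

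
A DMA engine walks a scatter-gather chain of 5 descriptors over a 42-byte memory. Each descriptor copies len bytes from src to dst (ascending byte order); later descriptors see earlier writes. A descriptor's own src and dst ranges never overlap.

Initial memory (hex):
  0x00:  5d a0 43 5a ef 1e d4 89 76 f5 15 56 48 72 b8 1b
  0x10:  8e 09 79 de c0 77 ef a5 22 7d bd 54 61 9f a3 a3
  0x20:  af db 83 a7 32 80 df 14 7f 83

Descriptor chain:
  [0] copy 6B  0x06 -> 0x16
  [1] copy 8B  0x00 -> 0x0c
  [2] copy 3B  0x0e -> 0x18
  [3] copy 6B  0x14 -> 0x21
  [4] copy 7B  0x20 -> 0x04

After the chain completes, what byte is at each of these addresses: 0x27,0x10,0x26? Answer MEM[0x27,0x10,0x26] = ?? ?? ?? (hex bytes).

  after D0: wrote 6B at 0x16 = d48976f51556
  after D1: wrote 8B at 0x0c = 5da0435aef1ed489
  after D2: wrote 3B at 0x18 = 435aef
  after D3: wrote 6B at 0x21 = c077d489435a
  after D4: wrote 7B at 0x04 = afc077d489435a
query mem[0x27]=0x14, mem[0x10]=0xef, mem[0x26]=0x5a

MEM[0x27,0x10,0x26] = 14 ef 5a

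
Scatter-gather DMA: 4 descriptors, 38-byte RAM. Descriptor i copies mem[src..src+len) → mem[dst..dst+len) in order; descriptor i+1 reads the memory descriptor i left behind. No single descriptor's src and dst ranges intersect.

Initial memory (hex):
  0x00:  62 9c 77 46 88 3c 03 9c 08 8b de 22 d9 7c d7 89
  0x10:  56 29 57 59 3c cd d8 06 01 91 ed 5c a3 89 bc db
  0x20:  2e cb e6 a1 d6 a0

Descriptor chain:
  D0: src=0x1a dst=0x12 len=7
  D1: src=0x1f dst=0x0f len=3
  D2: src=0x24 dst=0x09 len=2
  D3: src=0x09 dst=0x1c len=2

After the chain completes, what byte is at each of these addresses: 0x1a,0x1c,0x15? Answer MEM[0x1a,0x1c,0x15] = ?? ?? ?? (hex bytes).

  after D0: wrote 7B at 0x12 = ed5ca389bcdb2e
  after D1: wrote 3B at 0x0f = db2ecb
  after D2: wrote 2B at 0x09 = d6a0
  after D3: wrote 2B at 0x1c = d6a0
query mem[0x1a]=0xed, mem[0x1c]=0xd6, mem[0x15]=0x89

MEM[0x1a,0x1c,0x15] = ed d6 89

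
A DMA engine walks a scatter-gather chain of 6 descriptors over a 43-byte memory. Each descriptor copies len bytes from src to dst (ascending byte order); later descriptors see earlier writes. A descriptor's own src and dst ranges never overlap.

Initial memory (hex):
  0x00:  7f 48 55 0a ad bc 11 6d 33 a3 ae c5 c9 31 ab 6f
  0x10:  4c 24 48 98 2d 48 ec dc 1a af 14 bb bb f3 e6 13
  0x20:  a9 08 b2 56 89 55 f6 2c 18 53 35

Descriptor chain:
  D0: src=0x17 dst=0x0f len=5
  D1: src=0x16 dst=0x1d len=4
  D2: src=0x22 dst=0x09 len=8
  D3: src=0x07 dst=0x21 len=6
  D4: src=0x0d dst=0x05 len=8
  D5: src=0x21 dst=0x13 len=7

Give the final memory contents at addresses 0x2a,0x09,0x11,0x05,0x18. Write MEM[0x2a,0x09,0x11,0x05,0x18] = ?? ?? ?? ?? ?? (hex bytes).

MEM[0x2a,0x09,0x11,0x05,0x18] = 35 af af f6 55

[0] 0x17->0x0f len=5 : dc 1a af 14 bb
[1] 0x16->0x1d len=4 : ec dc 1a af
[2] 0x22->0x09 len=8 : b2 56 89 55 f6 2c 18 53
[3] 0x07->0x21 len=6 : 6d 33 b2 56 89 55
[4] 0x0d->0x05 len=8 : f6 2c 18 53 af 14 bb 2d
[5] 0x21->0x13 len=7 : 6d 33 b2 56 89 55 2c
query mem[0x2a]=0x35, mem[0x09]=0xaf, mem[0x11]=0xaf, mem[0x05]=0xf6, mem[0x18]=0x55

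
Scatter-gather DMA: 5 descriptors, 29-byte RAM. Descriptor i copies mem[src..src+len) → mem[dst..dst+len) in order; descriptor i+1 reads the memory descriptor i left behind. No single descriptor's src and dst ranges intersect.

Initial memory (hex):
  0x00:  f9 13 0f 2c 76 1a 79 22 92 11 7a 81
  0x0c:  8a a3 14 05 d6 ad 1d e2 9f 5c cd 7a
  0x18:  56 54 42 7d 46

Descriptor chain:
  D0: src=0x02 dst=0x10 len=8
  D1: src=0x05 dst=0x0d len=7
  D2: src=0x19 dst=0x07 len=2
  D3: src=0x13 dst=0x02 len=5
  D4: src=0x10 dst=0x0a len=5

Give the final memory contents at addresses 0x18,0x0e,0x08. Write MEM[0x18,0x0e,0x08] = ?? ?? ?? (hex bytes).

MEM[0x18,0x0e,0x08] = 56 79 42

D0: mem[0x10..0x17] <- [0f 2c 76 1a 79 22 92 11]
D1: mem[0x0d..0x13] <- [1a 79 22 92 11 7a 81]
D2: mem[0x07..0x08] <- [54 42]
D3: mem[0x02..0x06] <- [81 79 22 92 11]
D4: mem[0x0a..0x0e] <- [92 11 7a 81 79]
query mem[0x18]=0x56, mem[0x0e]=0x79, mem[0x08]=0x42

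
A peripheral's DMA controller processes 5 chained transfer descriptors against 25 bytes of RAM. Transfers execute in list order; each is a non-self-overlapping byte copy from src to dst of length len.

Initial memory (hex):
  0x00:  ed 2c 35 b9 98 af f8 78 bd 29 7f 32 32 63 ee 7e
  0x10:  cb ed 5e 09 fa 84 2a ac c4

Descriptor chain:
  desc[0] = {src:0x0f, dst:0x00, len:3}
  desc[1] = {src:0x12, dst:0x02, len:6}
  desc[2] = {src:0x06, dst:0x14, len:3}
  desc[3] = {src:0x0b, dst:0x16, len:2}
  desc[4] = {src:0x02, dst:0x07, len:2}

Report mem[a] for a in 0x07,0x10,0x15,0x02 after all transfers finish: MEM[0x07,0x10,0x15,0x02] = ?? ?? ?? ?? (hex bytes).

  after D0: wrote 3B at 0x00 = 7ecbed
  after D1: wrote 6B at 0x02 = 5e09fa842aac
  after D2: wrote 3B at 0x14 = 2aacbd
  after D3: wrote 2B at 0x16 = 3232
  after D4: wrote 2B at 0x07 = 5e09
query mem[0x07]=0x5e, mem[0x10]=0xcb, mem[0x15]=0xac, mem[0x02]=0x5e

MEM[0x07,0x10,0x15,0x02] = 5e cb ac 5e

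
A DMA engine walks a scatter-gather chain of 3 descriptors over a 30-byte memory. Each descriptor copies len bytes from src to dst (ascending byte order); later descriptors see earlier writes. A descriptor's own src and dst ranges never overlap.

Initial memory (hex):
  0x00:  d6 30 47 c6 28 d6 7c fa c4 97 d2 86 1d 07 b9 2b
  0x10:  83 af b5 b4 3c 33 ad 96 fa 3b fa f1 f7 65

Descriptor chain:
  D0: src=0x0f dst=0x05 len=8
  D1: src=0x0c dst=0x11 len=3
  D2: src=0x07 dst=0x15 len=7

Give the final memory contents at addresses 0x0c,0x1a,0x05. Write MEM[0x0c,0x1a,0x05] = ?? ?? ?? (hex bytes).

MEM[0x0c,0x1a,0x05] = ad ad 2b

[0] 0x0f->0x05 len=8 : 2b 83 af b5 b4 3c 33 ad
[1] 0x0c->0x11 len=3 : ad 07 b9
[2] 0x07->0x15 len=7 : af b5 b4 3c 33 ad 07
query mem[0x0c]=0xad, mem[0x1a]=0xad, mem[0x05]=0x2b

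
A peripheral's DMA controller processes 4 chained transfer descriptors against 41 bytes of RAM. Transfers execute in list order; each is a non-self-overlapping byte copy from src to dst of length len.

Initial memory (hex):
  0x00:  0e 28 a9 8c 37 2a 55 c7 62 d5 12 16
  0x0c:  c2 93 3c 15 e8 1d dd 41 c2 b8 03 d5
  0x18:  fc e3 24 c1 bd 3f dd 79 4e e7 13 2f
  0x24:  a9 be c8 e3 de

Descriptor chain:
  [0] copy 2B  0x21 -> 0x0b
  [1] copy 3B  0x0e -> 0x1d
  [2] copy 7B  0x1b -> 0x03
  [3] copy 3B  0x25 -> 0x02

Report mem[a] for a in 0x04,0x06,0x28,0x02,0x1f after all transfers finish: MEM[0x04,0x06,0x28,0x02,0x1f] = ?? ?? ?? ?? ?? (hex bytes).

D0: mem[0x0b..0x0c] <- [e7 13]
D1: mem[0x1d..0x1f] <- [3c 15 e8]
D2: mem[0x03..0x09] <- [c1 bd 3c 15 e8 4e e7]
D3: mem[0x02..0x04] <- [be c8 e3]
query mem[0x04]=0xe3, mem[0x06]=0x15, mem[0x28]=0xde, mem[0x02]=0xbe, mem[0x1f]=0xe8

MEM[0x04,0x06,0x28,0x02,0x1f] = e3 15 de be e8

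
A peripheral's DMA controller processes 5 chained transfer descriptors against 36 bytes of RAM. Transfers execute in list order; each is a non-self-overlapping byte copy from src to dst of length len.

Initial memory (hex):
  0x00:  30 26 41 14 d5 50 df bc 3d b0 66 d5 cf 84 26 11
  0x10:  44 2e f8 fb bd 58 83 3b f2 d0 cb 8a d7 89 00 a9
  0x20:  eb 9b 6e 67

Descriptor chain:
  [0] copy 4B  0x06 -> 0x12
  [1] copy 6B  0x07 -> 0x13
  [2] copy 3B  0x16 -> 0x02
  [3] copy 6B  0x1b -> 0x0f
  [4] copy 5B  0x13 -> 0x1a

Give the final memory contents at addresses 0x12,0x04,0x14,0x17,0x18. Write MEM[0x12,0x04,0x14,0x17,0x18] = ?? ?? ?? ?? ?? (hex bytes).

D0: mem[0x12..0x15] <- [df bc 3d b0]
D1: mem[0x13..0x18] <- [bc 3d b0 66 d5 cf]
D2: mem[0x02..0x04] <- [66 d5 cf]
D3: mem[0x0f..0x14] <- [8a d7 89 00 a9 eb]
D4: mem[0x1a..0x1e] <- [a9 eb b0 66 d5]
query mem[0x12]=0x00, mem[0x04]=0xcf, mem[0x14]=0xeb, mem[0x17]=0xd5, mem[0x18]=0xcf

MEM[0x12,0x04,0x14,0x17,0x18] = 00 cf eb d5 cf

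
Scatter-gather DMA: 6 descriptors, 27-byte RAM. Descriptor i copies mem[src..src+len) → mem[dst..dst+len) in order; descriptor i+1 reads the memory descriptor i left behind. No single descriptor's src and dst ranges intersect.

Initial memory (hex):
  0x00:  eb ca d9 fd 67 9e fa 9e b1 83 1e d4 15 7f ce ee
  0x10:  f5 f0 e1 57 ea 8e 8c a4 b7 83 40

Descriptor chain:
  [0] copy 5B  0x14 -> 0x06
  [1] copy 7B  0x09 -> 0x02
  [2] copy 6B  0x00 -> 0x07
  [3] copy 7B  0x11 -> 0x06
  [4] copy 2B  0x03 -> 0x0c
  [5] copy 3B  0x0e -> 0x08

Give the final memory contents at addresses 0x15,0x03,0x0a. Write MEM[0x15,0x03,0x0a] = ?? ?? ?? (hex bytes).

[0] 0x14->0x06 len=5 : ea 8e 8c a4 b7
[1] 0x09->0x02 len=7 : a4 b7 d4 15 7f ce ee
[2] 0x00->0x07 len=6 : eb ca a4 b7 d4 15
[3] 0x11->0x06 len=7 : f0 e1 57 ea 8e 8c a4
[4] 0x03->0x0c len=2 : b7 d4
[5] 0x0e->0x08 len=3 : ce ee f5
query mem[0x15]=0x8e, mem[0x03]=0xb7, mem[0x0a]=0xf5

MEM[0x15,0x03,0x0a] = 8e b7 f5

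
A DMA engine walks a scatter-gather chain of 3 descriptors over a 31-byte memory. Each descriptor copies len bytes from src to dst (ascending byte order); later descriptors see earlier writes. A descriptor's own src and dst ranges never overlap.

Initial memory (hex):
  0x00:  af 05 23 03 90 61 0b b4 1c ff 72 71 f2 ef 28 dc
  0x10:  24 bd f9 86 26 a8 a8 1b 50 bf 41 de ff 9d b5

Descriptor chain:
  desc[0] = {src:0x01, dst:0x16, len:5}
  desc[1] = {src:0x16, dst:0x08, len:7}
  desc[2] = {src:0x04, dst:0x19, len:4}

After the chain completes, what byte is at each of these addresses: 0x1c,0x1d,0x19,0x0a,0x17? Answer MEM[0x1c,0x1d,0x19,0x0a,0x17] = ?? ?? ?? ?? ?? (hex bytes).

MEM[0x1c,0x1d,0x19,0x0a,0x17] = b4 9d 90 03 23

[0] 0x01->0x16 len=5 : 05 23 03 90 61
[1] 0x16->0x08 len=7 : 05 23 03 90 61 de ff
[2] 0x04->0x19 len=4 : 90 61 0b b4
query mem[0x1c]=0xb4, mem[0x1d]=0x9d, mem[0x19]=0x90, mem[0x0a]=0x03, mem[0x17]=0x23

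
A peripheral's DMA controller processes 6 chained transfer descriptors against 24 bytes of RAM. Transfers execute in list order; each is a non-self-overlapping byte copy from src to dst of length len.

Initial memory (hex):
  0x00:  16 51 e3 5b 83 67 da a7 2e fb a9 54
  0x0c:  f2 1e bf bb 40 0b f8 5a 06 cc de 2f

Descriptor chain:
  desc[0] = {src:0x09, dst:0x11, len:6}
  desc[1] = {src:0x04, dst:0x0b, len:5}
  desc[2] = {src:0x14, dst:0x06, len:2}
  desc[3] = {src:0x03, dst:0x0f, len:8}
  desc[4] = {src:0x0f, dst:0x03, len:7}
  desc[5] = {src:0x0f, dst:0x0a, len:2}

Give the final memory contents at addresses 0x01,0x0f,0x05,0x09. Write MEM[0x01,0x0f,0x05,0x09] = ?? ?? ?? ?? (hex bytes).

  after D0: wrote 6B at 0x11 = fba954f21ebf
  after D1: wrote 5B at 0x0b = 8367daa72e
  after D2: wrote 2B at 0x06 = f21e
  after D3: wrote 8B at 0x0f = 5b8367f21e2efba9
  after D4: wrote 7B at 0x03 = 5b8367f21e2efb
  after D5: wrote 2B at 0x0a = 5b83
query mem[0x01]=0x51, mem[0x0f]=0x5b, mem[0x05]=0x67, mem[0x09]=0xfb

MEM[0x01,0x0f,0x05,0x09] = 51 5b 67 fb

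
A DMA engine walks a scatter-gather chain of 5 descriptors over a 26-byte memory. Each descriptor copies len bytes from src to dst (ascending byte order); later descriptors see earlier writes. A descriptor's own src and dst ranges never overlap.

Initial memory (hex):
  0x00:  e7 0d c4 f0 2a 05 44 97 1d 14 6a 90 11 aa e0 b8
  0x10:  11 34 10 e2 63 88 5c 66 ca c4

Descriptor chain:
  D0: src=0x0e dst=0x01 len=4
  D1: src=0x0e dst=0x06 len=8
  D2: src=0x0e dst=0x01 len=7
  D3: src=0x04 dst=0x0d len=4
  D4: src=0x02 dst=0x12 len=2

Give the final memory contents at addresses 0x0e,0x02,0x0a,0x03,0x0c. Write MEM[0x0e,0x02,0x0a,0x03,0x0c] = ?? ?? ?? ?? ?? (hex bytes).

#0 dst[0x01+4] := {0xe0,0xb8,0x11,0x34}
#1 dst[0x06+8] := {0xe0,0xb8,0x11,0x34,0x10,0xe2,0x63,0x88}
#2 dst[0x01+7] := {0xe0,0xb8,0x11,0x34,0x10,0xe2,0x63}
#3 dst[0x0d+4] := {0x34,0x10,0xe2,0x63}
#4 dst[0x12+2] := {0xb8,0x11}
query mem[0x0e]=0x10, mem[0x02]=0xb8, mem[0x0a]=0x10, mem[0x03]=0x11, mem[0x0c]=0x63

MEM[0x0e,0x02,0x0a,0x03,0x0c] = 10 b8 10 11 63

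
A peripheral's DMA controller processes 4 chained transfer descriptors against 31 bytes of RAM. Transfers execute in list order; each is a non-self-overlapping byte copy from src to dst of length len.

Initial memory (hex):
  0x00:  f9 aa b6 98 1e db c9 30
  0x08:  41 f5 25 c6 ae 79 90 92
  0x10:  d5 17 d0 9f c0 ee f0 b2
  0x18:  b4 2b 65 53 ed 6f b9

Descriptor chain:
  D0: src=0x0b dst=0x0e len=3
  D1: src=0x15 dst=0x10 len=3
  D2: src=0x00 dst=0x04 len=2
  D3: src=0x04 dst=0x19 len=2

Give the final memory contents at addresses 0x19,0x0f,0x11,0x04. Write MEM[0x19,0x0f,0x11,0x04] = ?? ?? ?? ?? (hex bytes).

MEM[0x19,0x0f,0x11,0x04] = f9 ae f0 f9

  after D0: wrote 3B at 0x0e = c6ae79
  after D1: wrote 3B at 0x10 = eef0b2
  after D2: wrote 2B at 0x04 = f9aa
  after D3: wrote 2B at 0x19 = f9aa
query mem[0x19]=0xf9, mem[0x0f]=0xae, mem[0x11]=0xf0, mem[0x04]=0xf9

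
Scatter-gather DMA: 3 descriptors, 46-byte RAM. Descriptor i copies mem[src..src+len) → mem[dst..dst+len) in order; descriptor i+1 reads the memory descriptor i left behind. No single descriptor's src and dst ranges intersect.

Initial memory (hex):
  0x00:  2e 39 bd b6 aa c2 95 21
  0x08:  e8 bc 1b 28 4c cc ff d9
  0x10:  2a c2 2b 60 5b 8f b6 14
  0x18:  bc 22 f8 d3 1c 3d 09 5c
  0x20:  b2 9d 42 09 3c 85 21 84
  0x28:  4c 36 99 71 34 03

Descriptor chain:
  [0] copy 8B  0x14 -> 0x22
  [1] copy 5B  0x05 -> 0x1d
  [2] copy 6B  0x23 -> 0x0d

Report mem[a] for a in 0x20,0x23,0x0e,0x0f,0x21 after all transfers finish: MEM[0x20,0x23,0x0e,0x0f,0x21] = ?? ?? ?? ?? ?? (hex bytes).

#0 dst[0x22+8] := {0x5b,0x8f,0xb6,0x14,0xbc,0x22,0xf8,0xd3}
#1 dst[0x1d+5] := {0xc2,0x95,0x21,0xe8,0xbc}
#2 dst[0x0d+6] := {0x8f,0xb6,0x14,0xbc,0x22,0xf8}
query mem[0x20]=0xe8, mem[0x23]=0x8f, mem[0x0e]=0xb6, mem[0x0f]=0x14, mem[0x21]=0xbc

MEM[0x20,0x23,0x0e,0x0f,0x21] = e8 8f b6 14 bc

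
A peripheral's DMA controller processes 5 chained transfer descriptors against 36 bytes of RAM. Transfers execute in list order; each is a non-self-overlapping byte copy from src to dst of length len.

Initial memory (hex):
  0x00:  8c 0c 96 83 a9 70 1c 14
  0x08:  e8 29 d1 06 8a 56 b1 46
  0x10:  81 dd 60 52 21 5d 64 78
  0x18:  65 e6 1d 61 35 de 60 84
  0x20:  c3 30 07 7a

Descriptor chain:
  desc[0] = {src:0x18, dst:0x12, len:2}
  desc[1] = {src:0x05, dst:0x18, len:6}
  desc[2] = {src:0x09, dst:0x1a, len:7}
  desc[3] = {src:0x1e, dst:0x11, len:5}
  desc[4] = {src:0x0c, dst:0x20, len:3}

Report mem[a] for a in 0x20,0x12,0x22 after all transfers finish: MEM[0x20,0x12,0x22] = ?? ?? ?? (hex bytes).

MEM[0x20,0x12,0x22] = 8a b1 b1

[0] 0x18->0x12 len=2 : 65 e6
[1] 0x05->0x18 len=6 : 70 1c 14 e8 29 d1
[2] 0x09->0x1a len=7 : 29 d1 06 8a 56 b1 46
[3] 0x1e->0x11 len=5 : 56 b1 46 30 07
[4] 0x0c->0x20 len=3 : 8a 56 b1
query mem[0x20]=0x8a, mem[0x12]=0xb1, mem[0x22]=0xb1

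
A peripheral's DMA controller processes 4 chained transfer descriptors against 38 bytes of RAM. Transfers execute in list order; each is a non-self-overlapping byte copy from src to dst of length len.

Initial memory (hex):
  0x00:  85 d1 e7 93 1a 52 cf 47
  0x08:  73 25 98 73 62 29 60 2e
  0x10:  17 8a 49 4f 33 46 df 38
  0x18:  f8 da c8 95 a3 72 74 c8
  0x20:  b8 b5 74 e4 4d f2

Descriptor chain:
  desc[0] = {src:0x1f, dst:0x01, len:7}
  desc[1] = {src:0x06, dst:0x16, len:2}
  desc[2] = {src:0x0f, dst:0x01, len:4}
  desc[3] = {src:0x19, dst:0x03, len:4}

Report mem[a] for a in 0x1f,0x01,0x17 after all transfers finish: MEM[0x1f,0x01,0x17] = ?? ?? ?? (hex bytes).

MEM[0x1f,0x01,0x17] = c8 2e f2

  after D0: wrote 7B at 0x01 = c8b8b574e44df2
  after D1: wrote 2B at 0x16 = 4df2
  after D2: wrote 4B at 0x01 = 2e178a49
  after D3: wrote 4B at 0x03 = dac895a3
query mem[0x1f]=0xc8, mem[0x01]=0x2e, mem[0x17]=0xf2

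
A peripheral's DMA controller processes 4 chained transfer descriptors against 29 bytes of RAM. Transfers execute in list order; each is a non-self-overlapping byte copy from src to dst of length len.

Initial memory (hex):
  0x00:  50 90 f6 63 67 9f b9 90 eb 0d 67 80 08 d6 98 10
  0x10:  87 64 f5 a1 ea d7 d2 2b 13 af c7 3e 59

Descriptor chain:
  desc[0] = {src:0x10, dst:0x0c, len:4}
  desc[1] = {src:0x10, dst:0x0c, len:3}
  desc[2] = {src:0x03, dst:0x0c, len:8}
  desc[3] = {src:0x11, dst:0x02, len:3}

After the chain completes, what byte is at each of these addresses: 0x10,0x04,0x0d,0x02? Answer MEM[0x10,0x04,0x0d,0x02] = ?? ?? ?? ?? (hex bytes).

MEM[0x10,0x04,0x0d,0x02] = 90 67 67 eb

  after D0: wrote 4B at 0x0c = 8764f5a1
  after D1: wrote 3B at 0x0c = 8764f5
  after D2: wrote 8B at 0x0c = 63679fb990eb0d67
  after D3: wrote 3B at 0x02 = eb0d67
query mem[0x10]=0x90, mem[0x04]=0x67, mem[0x0d]=0x67, mem[0x02]=0xeb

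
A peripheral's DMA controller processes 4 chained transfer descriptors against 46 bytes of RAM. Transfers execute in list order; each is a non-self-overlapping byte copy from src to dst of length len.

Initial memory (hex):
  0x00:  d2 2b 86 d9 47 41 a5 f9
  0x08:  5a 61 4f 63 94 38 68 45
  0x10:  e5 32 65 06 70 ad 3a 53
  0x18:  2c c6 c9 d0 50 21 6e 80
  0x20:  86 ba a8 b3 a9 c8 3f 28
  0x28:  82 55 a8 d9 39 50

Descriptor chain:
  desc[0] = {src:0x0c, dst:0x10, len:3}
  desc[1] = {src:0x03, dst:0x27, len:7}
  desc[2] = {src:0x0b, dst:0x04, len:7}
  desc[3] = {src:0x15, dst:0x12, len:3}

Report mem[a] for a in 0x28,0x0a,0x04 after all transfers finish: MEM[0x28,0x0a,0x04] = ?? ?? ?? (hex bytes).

MEM[0x28,0x0a,0x04] = 47 38 63

D0: mem[0x10..0x12] <- [94 38 68]
D1: mem[0x27..0x2d] <- [d9 47 41 a5 f9 5a 61]
D2: mem[0x04..0x0a] <- [63 94 38 68 45 94 38]
D3: mem[0x12..0x14] <- [ad 3a 53]
query mem[0x28]=0x47, mem[0x0a]=0x38, mem[0x04]=0x63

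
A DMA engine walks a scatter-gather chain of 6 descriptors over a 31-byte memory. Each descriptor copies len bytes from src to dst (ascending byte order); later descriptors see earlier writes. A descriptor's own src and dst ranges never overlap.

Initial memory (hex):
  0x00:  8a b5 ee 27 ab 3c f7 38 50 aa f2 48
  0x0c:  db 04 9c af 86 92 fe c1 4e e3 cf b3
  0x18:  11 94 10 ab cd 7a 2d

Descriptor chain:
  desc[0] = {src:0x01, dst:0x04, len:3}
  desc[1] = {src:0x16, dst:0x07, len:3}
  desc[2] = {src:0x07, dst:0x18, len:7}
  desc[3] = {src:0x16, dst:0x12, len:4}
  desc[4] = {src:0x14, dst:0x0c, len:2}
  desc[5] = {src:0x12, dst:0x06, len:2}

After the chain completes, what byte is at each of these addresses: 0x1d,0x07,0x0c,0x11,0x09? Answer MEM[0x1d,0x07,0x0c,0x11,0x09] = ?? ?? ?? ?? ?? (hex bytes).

MEM[0x1d,0x07,0x0c,0x11,0x09] = db b3 cf 92 11

[0] 0x01->0x04 len=3 : b5 ee 27
[1] 0x16->0x07 len=3 : cf b3 11
[2] 0x07->0x18 len=7 : cf b3 11 f2 48 db 04
[3] 0x16->0x12 len=4 : cf b3 cf b3
[4] 0x14->0x0c len=2 : cf b3
[5] 0x12->0x06 len=2 : cf b3
query mem[0x1d]=0xdb, mem[0x07]=0xb3, mem[0x0c]=0xcf, mem[0x11]=0x92, mem[0x09]=0x11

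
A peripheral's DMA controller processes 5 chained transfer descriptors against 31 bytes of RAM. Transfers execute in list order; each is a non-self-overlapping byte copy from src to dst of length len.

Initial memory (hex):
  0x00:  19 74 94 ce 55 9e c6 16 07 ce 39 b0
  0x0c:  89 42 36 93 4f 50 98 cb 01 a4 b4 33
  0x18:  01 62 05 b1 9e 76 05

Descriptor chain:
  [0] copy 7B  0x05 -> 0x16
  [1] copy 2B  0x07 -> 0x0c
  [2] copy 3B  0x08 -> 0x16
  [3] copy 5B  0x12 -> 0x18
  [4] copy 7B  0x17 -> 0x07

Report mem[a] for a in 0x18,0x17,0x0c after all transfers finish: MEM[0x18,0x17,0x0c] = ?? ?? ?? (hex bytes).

D0: mem[0x16..0x1c] <- [9e c6 16 07 ce 39 b0]
D1: mem[0x0c..0x0d] <- [16 07]
D2: mem[0x16..0x18] <- [07 ce 39]
D3: mem[0x18..0x1c] <- [98 cb 01 a4 07]
D4: mem[0x07..0x0d] <- [ce 98 cb 01 a4 07 76]
query mem[0x18]=0x98, mem[0x17]=0xce, mem[0x0c]=0x07

MEM[0x18,0x17,0x0c] = 98 ce 07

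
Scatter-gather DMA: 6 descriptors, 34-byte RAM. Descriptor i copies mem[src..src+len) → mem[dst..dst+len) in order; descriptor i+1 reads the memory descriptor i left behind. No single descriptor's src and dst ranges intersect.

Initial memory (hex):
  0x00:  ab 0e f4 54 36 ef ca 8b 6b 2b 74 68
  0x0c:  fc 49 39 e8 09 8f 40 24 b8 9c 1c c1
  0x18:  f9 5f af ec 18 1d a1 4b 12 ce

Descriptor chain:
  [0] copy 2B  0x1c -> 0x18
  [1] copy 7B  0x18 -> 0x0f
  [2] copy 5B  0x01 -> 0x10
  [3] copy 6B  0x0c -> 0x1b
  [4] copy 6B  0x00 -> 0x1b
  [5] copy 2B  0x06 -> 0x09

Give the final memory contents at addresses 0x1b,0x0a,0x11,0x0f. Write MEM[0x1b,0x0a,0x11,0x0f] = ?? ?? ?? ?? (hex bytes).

MEM[0x1b,0x0a,0x11,0x0f] = ab 8b f4 18

[0] 0x1c->0x18 len=2 : 18 1d
[1] 0x18->0x0f len=7 : 18 1d af ec 18 1d a1
[2] 0x01->0x10 len=5 : 0e f4 54 36 ef
[3] 0x0c->0x1b len=6 : fc 49 39 18 0e f4
[4] 0x00->0x1b len=6 : ab 0e f4 54 36 ef
[5] 0x06->0x09 len=2 : ca 8b
query mem[0x1b]=0xab, mem[0x0a]=0x8b, mem[0x11]=0xf4, mem[0x0f]=0x18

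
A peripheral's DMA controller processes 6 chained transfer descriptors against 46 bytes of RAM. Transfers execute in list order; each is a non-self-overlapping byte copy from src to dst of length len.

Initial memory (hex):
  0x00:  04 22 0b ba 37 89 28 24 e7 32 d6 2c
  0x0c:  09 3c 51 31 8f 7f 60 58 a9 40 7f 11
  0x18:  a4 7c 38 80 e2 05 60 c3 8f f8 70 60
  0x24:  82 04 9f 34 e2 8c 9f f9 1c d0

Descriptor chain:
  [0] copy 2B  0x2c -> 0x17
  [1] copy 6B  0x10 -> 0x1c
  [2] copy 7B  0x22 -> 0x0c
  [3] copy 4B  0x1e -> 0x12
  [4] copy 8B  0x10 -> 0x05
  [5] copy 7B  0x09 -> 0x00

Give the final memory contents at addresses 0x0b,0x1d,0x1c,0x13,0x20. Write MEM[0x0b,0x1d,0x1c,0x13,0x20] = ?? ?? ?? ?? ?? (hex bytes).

  after D0: wrote 2B at 0x17 = 1cd0
  after D1: wrote 6B at 0x1c = 8f7f6058a940
  after D2: wrote 7B at 0x0c = 706082049f34e2
  after D3: wrote 4B at 0x12 = 6058a940
  after D4: wrote 8B at 0x05 = 9f346058a9407f1c
  after D5: wrote 7B at 0x00 = a9407f1c608204
query mem[0x0b]=0x7f, mem[0x1d]=0x7f, mem[0x1c]=0x8f, mem[0x13]=0x58, mem[0x20]=0xa9

MEM[0x0b,0x1d,0x1c,0x13,0x20] = 7f 7f 8f 58 a9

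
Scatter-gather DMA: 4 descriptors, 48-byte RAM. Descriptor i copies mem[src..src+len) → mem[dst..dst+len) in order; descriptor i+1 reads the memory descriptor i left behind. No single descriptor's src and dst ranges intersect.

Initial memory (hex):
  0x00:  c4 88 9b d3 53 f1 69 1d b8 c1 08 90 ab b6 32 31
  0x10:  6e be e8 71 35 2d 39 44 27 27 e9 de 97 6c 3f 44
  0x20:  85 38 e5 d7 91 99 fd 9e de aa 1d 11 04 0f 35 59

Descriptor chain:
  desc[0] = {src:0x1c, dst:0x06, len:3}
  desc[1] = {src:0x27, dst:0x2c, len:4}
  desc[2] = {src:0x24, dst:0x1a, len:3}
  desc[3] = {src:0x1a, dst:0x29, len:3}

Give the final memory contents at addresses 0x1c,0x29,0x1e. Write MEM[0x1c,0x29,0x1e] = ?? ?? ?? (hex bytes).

D0: mem[0x06..0x08] <- [97 6c 3f]
D1: mem[0x2c..0x2f] <- [9e de aa 1d]
D2: mem[0x1a..0x1c] <- [91 99 fd]
D3: mem[0x29..0x2b] <- [91 99 fd]
query mem[0x1c]=0xfd, mem[0x29]=0x91, mem[0x1e]=0x3f

MEM[0x1c,0x29,0x1e] = fd 91 3f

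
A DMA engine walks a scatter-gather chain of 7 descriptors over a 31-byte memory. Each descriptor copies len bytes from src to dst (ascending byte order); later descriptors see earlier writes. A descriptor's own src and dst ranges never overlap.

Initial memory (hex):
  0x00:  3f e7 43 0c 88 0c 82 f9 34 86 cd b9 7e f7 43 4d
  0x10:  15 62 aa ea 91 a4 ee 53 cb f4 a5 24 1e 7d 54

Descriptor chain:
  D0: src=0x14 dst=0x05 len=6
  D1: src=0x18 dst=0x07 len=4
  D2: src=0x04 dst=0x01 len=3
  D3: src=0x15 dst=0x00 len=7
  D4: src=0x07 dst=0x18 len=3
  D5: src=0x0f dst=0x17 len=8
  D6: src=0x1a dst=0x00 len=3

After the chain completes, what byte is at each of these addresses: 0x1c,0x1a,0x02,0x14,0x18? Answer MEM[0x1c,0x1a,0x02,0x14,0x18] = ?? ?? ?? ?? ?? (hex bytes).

D0: mem[0x05..0x0a] <- [91 a4 ee 53 cb f4]
D1: mem[0x07..0x0a] <- [cb f4 a5 24]
D2: mem[0x01..0x03] <- [88 91 a4]
D3: mem[0x00..0x06] <- [a4 ee 53 cb f4 a5 24]
D4: mem[0x18..0x1a] <- [cb f4 a5]
D5: mem[0x17..0x1e] <- [4d 15 62 aa ea 91 a4 ee]
D6: mem[0x00..0x02] <- [aa ea 91]
query mem[0x1c]=0x91, mem[0x1a]=0xaa, mem[0x02]=0x91, mem[0x14]=0x91, mem[0x18]=0x15

MEM[0x1c,0x1a,0x02,0x14,0x18] = 91 aa 91 91 15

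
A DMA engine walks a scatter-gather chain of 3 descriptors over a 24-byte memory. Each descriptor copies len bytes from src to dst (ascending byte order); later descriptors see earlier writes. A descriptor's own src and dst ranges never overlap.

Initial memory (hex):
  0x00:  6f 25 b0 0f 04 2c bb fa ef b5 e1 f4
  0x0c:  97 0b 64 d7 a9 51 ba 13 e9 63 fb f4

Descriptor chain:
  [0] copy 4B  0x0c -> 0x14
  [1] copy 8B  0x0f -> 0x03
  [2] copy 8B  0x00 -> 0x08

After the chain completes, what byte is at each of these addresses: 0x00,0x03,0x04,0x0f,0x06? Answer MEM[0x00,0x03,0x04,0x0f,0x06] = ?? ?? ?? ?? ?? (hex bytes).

  after D0: wrote 4B at 0x14 = 970b64d7
  after D1: wrote 8B at 0x03 = d7a951ba13970b64
  after D2: wrote 8B at 0x08 = 6f25b0d7a951ba13
query mem[0x00]=0x6f, mem[0x03]=0xd7, mem[0x04]=0xa9, mem[0x0f]=0x13, mem[0x06]=0xba

MEM[0x00,0x03,0x04,0x0f,0x06] = 6f d7 a9 13 ba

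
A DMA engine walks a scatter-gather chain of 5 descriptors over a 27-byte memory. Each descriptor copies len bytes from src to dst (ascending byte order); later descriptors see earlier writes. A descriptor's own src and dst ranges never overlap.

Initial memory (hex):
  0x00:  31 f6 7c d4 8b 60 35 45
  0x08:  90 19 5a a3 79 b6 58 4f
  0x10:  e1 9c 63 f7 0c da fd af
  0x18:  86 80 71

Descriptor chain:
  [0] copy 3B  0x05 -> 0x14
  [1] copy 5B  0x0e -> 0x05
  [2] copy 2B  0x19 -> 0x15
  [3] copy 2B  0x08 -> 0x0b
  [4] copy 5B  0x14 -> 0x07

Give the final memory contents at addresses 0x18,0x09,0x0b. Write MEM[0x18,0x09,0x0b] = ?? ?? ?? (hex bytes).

  after D0: wrote 3B at 0x14 = 603545
  after D1: wrote 5B at 0x05 = 584fe19c63
  after D2: wrote 2B at 0x15 = 8071
  after D3: wrote 2B at 0x0b = 9c63
  after D4: wrote 5B at 0x07 = 608071af86
query mem[0x18]=0x86, mem[0x09]=0x71, mem[0x0b]=0x86

MEM[0x18,0x09,0x0b] = 86 71 86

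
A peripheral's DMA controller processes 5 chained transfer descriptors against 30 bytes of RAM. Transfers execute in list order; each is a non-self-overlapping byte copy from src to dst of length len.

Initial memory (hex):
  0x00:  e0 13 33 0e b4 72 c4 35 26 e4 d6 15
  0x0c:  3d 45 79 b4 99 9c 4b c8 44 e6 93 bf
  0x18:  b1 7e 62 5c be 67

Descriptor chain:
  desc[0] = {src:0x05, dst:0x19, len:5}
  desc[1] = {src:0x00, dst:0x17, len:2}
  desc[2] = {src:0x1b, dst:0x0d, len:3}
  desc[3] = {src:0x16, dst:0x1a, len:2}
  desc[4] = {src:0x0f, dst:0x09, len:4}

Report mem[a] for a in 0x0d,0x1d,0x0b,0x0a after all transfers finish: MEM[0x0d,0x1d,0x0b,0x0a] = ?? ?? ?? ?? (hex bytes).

MEM[0x0d,0x1d,0x0b,0x0a] = 35 e4 9c 99

  after D0: wrote 5B at 0x19 = 72c43526e4
  after D1: wrote 2B at 0x17 = e013
  after D2: wrote 3B at 0x0d = 3526e4
  after D3: wrote 2B at 0x1a = 93e0
  after D4: wrote 4B at 0x09 = e4999c4b
query mem[0x0d]=0x35, mem[0x1d]=0xe4, mem[0x0b]=0x9c, mem[0x0a]=0x99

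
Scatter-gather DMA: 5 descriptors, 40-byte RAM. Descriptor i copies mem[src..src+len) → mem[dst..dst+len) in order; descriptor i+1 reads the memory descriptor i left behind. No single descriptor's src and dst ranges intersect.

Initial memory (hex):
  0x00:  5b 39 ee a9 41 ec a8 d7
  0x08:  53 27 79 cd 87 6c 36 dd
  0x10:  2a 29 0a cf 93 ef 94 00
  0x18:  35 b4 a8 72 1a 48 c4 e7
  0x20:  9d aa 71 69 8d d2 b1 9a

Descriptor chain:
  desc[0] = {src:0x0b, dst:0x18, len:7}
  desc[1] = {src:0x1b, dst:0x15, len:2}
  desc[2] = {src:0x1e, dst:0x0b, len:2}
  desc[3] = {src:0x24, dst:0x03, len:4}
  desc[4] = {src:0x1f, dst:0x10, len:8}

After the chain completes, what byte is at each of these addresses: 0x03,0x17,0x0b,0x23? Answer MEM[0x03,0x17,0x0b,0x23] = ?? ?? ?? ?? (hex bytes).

#0 dst[0x18+7] := {0xcd,0x87,0x6c,0x36,0xdd,0x2a,0x29}
#1 dst[0x15+2] := {0x36,0xdd}
#2 dst[0x0b+2] := {0x29,0xe7}
#3 dst[0x03+4] := {0x8d,0xd2,0xb1,0x9a}
#4 dst[0x10+8] := {0xe7,0x9d,0xaa,0x71,0x69,0x8d,0xd2,0xb1}
query mem[0x03]=0x8d, mem[0x17]=0xb1, mem[0x0b]=0x29, mem[0x23]=0x69

MEM[0x03,0x17,0x0b,0x23] = 8d b1 29 69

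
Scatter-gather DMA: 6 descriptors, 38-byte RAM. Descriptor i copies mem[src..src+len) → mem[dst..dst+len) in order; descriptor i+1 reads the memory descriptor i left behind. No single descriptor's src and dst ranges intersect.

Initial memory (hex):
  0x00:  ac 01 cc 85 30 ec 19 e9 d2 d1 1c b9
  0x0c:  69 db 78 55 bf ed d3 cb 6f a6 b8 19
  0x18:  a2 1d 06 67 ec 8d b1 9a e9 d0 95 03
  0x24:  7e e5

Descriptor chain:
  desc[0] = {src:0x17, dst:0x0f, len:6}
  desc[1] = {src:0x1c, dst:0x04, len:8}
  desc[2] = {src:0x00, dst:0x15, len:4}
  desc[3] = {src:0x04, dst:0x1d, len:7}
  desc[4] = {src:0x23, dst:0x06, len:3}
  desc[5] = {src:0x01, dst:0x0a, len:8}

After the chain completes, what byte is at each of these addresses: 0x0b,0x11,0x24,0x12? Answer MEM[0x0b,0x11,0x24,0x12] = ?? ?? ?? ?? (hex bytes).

[0] 0x17->0x0f len=6 : 19 a2 1d 06 67 ec
[1] 0x1c->0x04 len=8 : ec 8d b1 9a e9 d0 95 03
[2] 0x00->0x15 len=4 : ac 01 cc 85
[3] 0x04->0x1d len=7 : ec 8d b1 9a e9 d0 95
[4] 0x23->0x06 len=3 : 95 7e e5
[5] 0x01->0x0a len=8 : 01 cc 85 ec 8d 95 7e e5
query mem[0x0b]=0xcc, mem[0x11]=0xe5, mem[0x24]=0x7e, mem[0x12]=0x06

MEM[0x0b,0x11,0x24,0x12] = cc e5 7e 06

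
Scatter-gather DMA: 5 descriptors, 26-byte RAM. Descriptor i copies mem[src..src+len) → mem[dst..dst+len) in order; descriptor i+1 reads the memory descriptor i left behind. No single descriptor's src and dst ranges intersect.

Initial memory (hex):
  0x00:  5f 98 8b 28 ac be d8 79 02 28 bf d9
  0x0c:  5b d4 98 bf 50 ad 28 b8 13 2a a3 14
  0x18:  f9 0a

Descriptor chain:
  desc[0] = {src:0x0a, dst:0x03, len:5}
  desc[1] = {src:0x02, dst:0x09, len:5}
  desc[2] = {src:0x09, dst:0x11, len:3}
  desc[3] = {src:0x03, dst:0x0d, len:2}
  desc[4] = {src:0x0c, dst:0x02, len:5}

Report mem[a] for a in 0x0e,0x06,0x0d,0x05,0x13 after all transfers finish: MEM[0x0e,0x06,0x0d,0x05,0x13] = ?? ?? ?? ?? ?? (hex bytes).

MEM[0x0e,0x06,0x0d,0x05,0x13] = d9 50 bf bf d9

[0] 0x0a->0x03 len=5 : bf d9 5b d4 98
[1] 0x02->0x09 len=5 : 8b bf d9 5b d4
[2] 0x09->0x11 len=3 : 8b bf d9
[3] 0x03->0x0d len=2 : bf d9
[4] 0x0c->0x02 len=5 : 5b bf d9 bf 50
query mem[0x0e]=0xd9, mem[0x06]=0x50, mem[0x0d]=0xbf, mem[0x05]=0xbf, mem[0x13]=0xd9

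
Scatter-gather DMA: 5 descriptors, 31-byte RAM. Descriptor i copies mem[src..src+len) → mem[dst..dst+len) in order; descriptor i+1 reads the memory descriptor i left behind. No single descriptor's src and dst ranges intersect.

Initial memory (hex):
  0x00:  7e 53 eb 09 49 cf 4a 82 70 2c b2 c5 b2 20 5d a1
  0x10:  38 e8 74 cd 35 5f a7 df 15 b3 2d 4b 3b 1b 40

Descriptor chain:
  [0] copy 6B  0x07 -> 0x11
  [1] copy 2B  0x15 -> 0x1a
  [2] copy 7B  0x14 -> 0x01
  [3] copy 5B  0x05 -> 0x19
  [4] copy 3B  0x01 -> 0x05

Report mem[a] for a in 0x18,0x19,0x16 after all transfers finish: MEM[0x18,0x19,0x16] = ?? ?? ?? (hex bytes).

MEM[0x18,0x19,0x16] = 15 15 b2

D0: mem[0x11..0x16] <- [82 70 2c b2 c5 b2]
D1: mem[0x1a..0x1b] <- [c5 b2]
D2: mem[0x01..0x07] <- [b2 c5 b2 df 15 b3 c5]
D3: mem[0x19..0x1d] <- [15 b3 c5 70 2c]
D4: mem[0x05..0x07] <- [b2 c5 b2]
query mem[0x18]=0x15, mem[0x19]=0x15, mem[0x16]=0xb2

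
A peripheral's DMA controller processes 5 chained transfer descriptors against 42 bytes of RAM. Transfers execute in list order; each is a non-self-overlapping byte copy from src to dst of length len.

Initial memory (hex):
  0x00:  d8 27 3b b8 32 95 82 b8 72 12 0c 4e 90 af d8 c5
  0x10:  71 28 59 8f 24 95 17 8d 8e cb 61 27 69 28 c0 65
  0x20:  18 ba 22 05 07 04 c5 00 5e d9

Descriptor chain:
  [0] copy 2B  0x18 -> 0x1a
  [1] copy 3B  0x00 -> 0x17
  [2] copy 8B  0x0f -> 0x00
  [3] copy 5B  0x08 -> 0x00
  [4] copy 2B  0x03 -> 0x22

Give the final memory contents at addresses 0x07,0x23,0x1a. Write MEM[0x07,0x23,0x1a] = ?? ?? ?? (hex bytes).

#0 dst[0x1a+2] := {0x8e,0xcb}
#1 dst[0x17+3] := {0xd8,0x27,0x3b}
#2 dst[0x00+8] := {0xc5,0x71,0x28,0x59,0x8f,0x24,0x95,0x17}
#3 dst[0x00+5] := {0x72,0x12,0x0c,0x4e,0x90}
#4 dst[0x22+2] := {0x4e,0x90}
query mem[0x07]=0x17, mem[0x23]=0x90, mem[0x1a]=0x8e

MEM[0x07,0x23,0x1a] = 17 90 8e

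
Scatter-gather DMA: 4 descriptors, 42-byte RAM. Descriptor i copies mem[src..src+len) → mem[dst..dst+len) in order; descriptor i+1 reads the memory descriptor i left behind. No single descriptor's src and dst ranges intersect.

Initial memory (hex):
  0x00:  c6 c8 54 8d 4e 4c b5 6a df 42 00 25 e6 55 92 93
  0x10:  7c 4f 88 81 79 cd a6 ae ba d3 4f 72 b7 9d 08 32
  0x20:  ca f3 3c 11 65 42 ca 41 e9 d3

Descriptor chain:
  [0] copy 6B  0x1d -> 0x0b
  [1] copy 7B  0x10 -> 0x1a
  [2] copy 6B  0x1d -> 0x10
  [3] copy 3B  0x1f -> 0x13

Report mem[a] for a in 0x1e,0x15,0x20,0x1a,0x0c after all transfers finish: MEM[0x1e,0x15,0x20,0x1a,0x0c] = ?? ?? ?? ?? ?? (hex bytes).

MEM[0x1e,0x15,0x20,0x1a,0x0c] = 79 f3 a6 3c 08

[0] 0x1d->0x0b len=6 : 9d 08 32 ca f3 3c
[1] 0x10->0x1a len=7 : 3c 4f 88 81 79 cd a6
[2] 0x1d->0x10 len=6 : 81 79 cd a6 f3 3c
[3] 0x1f->0x13 len=3 : cd a6 f3
query mem[0x1e]=0x79, mem[0x15]=0xf3, mem[0x20]=0xa6, mem[0x1a]=0x3c, mem[0x0c]=0x08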